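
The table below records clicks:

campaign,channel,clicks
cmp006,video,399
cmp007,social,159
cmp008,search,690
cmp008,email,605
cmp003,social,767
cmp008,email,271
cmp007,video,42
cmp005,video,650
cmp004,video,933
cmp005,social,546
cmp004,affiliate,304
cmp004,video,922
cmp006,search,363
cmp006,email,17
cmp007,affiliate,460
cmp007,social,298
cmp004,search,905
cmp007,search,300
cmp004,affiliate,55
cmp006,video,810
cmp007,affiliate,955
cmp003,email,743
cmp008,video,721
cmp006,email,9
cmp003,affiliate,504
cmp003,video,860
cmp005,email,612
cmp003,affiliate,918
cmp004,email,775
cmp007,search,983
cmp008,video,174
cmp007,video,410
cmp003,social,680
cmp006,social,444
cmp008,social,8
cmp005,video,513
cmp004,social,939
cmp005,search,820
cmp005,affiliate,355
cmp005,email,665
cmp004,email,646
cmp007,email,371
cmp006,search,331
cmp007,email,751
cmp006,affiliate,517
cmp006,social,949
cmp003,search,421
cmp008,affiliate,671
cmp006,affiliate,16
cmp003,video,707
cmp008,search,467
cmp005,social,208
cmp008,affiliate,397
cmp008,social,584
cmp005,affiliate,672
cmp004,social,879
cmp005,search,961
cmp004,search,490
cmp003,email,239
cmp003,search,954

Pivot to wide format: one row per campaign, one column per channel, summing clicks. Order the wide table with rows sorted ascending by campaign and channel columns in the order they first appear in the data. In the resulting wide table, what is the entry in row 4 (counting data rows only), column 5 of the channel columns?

With rows sorted ascending by campaign, row 4 is campaign=cmp006. channel columns in first-appearance order: video, social, search, email, affiliate; column 5 is affiliate.
Long rows with campaign=cmp006, channel=affiliate: 517 + 16 = 533.

533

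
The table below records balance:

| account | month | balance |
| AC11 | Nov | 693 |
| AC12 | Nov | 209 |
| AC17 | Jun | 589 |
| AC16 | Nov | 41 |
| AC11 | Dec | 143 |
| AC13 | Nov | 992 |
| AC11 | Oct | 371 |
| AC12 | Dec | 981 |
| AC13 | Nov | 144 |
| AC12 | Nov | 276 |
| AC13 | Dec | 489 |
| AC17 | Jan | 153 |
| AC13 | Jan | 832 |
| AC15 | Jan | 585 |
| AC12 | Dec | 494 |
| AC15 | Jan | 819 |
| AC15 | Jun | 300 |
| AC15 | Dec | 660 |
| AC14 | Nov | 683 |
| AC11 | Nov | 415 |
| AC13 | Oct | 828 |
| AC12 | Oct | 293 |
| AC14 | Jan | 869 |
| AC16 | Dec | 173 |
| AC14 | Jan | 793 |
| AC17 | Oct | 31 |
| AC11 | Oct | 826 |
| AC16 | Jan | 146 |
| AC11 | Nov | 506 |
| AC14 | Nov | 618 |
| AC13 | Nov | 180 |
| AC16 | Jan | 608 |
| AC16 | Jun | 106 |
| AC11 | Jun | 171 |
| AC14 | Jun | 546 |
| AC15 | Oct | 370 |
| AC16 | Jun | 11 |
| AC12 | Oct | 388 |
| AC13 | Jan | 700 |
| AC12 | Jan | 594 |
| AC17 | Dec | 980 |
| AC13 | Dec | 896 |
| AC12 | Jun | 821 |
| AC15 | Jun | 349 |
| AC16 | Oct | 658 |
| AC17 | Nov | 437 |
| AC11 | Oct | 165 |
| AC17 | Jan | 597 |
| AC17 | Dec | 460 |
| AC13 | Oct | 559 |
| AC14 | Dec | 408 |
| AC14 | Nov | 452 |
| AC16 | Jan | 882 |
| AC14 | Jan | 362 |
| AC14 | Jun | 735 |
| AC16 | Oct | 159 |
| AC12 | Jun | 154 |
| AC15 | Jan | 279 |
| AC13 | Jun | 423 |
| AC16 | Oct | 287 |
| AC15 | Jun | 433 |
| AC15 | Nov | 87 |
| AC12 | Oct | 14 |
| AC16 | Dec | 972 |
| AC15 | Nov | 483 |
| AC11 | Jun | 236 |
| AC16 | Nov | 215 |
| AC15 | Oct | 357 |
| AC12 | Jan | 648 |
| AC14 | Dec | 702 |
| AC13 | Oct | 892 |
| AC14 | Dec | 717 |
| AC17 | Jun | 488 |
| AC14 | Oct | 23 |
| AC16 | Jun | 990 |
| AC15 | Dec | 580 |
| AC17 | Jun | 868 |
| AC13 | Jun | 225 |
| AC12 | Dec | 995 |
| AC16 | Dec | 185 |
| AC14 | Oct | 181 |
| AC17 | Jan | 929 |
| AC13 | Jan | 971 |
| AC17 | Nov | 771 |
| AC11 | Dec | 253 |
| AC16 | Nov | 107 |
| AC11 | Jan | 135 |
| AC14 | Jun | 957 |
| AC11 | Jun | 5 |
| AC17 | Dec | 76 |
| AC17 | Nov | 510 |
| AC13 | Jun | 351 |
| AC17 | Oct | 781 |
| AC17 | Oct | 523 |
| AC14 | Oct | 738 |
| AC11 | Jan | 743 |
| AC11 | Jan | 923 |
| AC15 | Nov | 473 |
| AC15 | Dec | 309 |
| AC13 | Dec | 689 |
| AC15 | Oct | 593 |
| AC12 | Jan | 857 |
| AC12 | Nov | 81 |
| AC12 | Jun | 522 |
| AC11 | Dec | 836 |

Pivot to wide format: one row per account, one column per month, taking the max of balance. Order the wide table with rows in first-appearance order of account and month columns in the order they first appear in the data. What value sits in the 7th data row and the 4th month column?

With rows in first-appearance order of account, row 7 is account=AC14. month columns in first-appearance order: Nov, Jun, Dec, Oct, Jan; column 4 is Oct.
Long rows with account=AC14, month=Oct: max(23, 181, 738) = 738.

738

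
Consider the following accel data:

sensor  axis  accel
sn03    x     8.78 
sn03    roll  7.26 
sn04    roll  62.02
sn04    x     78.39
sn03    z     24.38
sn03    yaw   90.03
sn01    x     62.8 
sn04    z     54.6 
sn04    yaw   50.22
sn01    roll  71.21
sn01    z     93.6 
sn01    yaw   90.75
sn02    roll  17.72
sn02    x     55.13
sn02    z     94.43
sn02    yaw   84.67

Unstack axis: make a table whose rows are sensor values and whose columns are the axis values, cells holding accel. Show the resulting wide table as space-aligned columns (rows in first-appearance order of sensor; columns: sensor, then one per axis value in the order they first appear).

sensor  x      roll   z      yaw  
sn03    8.78   7.26   24.38  90.03
sn04    78.39  62.02  54.6   50.22
sn01    62.8   71.21  93.6   90.75
sn02    55.13  17.72  94.43  84.67

Columns: sensor plus the 4 distinct axis values (x, roll, z, yaw).
For example, row sn03 column x takes accel=8.78 from the long row (sn03, x).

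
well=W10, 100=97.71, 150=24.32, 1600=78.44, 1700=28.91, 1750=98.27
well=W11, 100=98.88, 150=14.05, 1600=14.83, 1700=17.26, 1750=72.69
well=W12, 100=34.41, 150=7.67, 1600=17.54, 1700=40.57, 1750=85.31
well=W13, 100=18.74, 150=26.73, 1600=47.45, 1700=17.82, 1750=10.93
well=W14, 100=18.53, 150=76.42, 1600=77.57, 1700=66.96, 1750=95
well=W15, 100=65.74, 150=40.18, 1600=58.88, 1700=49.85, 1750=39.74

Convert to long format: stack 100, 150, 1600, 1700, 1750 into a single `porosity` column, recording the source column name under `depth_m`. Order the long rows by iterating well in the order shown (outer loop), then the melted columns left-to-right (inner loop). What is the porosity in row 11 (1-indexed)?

30 rows total (6 × 5). Row 11: index ⌊(11-1)/5⌋ = 2 into well → W12; (11-1) mod 5 = 0 into the melted columns → 100.
So row 11 is (W12, 100, 34.41); porosity = 34.41.

34.41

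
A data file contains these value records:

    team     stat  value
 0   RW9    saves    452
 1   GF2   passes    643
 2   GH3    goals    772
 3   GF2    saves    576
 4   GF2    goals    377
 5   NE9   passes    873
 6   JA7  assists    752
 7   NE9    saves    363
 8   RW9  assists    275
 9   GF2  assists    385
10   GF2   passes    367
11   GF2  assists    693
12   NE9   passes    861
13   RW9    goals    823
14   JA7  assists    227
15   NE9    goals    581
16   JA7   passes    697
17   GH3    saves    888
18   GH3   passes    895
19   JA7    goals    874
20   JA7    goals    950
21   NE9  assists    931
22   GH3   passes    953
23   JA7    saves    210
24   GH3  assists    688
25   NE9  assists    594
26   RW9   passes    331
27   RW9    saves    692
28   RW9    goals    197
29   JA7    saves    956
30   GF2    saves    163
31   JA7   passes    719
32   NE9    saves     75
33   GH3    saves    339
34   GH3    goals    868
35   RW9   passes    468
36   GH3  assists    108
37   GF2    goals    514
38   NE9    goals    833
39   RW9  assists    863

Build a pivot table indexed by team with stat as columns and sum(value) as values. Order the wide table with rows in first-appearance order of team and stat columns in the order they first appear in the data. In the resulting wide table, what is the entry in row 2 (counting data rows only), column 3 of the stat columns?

With rows in first-appearance order of team, row 2 is team=GF2. stat columns in first-appearance order: saves, passes, goals, assists; column 3 is goals.
Long rows with team=GF2, stat=goals: 377 + 514 = 891.

891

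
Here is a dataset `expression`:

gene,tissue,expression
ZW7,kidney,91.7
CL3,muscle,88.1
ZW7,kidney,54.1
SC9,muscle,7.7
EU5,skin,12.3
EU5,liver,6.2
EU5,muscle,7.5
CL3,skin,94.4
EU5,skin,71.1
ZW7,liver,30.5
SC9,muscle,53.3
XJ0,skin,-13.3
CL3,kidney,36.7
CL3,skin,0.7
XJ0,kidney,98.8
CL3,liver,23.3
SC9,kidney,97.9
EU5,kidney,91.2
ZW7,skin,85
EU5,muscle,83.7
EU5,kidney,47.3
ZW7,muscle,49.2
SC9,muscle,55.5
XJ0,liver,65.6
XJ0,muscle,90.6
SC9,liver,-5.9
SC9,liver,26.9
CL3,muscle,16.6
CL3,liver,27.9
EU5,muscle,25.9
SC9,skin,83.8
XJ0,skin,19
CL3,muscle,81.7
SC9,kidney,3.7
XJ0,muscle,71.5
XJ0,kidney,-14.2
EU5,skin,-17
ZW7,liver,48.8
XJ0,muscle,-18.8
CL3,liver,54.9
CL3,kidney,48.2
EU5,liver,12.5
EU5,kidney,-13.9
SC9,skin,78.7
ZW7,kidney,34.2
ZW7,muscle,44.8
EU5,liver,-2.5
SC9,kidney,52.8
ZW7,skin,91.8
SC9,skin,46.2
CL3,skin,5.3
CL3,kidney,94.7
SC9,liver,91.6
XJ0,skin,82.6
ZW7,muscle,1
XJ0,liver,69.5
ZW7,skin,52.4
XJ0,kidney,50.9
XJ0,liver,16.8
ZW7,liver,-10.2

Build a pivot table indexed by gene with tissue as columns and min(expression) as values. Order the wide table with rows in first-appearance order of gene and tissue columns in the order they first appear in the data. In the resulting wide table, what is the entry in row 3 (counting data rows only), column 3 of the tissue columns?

46.2

With rows in first-appearance order of gene, row 3 is gene=SC9. tissue columns in first-appearance order: kidney, muscle, skin, liver; column 3 is skin.
Long rows with gene=SC9, tissue=skin: min(83.8, 78.7, 46.2) = 46.2.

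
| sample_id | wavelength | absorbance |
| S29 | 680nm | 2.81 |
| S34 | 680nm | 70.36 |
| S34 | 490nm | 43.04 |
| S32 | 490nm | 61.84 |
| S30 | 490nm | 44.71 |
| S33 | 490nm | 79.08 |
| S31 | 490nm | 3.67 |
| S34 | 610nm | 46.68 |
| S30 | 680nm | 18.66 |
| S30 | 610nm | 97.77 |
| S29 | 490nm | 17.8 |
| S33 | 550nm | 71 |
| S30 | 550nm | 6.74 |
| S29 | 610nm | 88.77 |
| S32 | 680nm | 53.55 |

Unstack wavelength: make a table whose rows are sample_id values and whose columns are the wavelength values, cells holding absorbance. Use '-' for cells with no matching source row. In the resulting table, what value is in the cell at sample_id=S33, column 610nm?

-

No long-format row has sample_id=S33 and wavelength=610nm, so the cell is -.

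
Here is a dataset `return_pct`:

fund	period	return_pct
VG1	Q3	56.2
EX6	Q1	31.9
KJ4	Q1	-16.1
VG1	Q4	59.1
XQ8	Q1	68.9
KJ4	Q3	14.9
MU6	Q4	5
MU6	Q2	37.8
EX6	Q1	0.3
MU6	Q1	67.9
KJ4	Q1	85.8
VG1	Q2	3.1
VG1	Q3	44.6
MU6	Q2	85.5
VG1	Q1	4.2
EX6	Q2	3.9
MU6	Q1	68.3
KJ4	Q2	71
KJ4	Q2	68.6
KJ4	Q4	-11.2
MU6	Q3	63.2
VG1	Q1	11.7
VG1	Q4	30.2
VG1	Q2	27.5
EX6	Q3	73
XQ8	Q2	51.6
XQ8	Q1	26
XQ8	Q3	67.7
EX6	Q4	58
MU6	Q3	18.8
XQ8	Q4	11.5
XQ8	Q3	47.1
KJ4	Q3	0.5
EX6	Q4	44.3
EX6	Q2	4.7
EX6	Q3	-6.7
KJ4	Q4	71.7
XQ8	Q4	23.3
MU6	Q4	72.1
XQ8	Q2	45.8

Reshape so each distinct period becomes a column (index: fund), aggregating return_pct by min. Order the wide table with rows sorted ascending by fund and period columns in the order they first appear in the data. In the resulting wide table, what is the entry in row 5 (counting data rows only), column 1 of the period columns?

With rows sorted ascending by fund, row 5 is fund=XQ8. period columns in first-appearance order: Q3, Q1, Q4, Q2; column 1 is Q3.
Long rows with fund=XQ8, period=Q3: min(67.7, 47.1) = 47.1.

47.1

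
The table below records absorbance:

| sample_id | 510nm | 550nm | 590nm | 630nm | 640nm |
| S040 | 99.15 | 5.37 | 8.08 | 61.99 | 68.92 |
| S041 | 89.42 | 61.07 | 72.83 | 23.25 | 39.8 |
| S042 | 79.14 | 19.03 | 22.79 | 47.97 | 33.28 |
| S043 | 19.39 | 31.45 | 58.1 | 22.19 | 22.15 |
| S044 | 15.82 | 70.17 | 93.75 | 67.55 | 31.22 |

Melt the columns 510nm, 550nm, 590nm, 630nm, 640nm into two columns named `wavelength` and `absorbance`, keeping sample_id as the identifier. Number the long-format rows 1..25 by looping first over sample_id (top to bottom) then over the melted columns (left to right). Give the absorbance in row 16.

25 rows total (5 × 5). Row 16: index ⌊(16-1)/5⌋ = 3 into sample_id → S043; (16-1) mod 5 = 0 into the melted columns → 510nm.
So row 16 is (S043, 510nm, 19.39); absorbance = 19.39.

19.39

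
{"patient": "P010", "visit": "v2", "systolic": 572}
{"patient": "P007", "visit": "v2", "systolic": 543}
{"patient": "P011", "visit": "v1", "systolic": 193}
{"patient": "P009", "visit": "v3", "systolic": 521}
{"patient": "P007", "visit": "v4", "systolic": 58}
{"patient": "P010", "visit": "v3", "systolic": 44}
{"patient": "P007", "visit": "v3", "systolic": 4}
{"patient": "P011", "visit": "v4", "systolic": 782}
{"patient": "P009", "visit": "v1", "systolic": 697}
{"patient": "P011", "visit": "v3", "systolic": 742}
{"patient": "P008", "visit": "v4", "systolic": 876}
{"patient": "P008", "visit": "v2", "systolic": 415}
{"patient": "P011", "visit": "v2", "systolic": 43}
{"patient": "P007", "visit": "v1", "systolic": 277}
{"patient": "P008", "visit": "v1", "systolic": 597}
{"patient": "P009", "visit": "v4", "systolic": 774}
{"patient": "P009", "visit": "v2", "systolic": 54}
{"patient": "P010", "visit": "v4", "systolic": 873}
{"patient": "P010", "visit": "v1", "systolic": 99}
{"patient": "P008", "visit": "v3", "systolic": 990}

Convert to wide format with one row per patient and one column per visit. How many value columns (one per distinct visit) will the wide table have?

4

4 distinct visit values: v1, v2, v3, v4.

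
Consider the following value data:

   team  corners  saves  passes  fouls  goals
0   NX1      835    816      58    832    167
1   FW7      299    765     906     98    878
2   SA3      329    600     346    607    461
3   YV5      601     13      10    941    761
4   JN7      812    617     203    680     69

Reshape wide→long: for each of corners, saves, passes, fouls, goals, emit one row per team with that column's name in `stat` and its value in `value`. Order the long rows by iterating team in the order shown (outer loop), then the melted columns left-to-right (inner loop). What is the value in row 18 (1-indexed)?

10

25 rows total (5 × 5). Row 18: index ⌊(18-1)/5⌋ = 3 into team → YV5; (18-1) mod 5 = 2 into the melted columns → passes.
So row 18 is (YV5, passes, 10); value = 10.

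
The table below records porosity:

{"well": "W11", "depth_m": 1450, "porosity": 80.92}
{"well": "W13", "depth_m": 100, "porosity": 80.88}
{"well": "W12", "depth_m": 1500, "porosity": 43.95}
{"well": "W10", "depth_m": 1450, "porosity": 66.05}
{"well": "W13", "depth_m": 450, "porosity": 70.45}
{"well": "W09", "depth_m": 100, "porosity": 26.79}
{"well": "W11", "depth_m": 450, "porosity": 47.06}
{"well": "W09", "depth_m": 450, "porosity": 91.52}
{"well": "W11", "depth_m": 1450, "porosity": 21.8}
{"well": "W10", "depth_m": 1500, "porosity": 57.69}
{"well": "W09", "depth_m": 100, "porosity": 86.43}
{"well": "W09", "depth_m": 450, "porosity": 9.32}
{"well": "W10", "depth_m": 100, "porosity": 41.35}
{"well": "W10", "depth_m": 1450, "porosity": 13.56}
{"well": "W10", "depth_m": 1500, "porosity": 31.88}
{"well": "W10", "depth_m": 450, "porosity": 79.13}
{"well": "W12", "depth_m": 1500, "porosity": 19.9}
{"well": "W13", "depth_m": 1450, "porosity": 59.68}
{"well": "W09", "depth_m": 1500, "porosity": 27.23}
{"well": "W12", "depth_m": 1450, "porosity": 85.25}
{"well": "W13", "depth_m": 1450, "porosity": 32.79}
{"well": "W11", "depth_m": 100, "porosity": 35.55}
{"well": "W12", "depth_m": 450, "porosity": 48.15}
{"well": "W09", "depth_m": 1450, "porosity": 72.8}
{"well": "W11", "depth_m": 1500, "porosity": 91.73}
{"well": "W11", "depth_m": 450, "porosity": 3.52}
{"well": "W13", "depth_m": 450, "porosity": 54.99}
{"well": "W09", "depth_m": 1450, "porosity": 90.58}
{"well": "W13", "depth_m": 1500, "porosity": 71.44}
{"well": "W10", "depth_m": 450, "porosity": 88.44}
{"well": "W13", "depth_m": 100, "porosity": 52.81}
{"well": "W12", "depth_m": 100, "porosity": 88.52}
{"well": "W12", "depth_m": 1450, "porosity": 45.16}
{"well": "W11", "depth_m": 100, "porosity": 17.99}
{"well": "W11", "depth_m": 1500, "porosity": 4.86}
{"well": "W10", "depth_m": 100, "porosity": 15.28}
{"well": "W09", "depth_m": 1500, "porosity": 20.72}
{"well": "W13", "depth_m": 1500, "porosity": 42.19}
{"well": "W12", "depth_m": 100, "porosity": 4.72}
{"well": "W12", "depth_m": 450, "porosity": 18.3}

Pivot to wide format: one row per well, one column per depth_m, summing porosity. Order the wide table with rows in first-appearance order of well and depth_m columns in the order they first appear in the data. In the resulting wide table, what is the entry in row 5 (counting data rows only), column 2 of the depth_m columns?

With rows in first-appearance order of well, row 5 is well=W09. depth_m columns in first-appearance order: 1450, 100, 1500, 450; column 2 is 100.
Long rows with well=W09, depth_m=100: 26.79 + 86.43 = 113.22.

113.22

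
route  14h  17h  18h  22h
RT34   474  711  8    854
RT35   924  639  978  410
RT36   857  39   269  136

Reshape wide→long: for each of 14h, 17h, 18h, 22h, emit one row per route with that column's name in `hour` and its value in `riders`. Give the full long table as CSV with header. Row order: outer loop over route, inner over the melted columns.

Each (route, column) pair becomes one row: 3 × 4 = 12 rows.
For example, (RT34, 14h) → riders=474.

route,hour,riders
RT34,14h,474
RT34,17h,711
RT34,18h,8
RT34,22h,854
RT35,14h,924
RT35,17h,639
RT35,18h,978
RT35,22h,410
RT36,14h,857
RT36,17h,39
RT36,18h,269
RT36,22h,136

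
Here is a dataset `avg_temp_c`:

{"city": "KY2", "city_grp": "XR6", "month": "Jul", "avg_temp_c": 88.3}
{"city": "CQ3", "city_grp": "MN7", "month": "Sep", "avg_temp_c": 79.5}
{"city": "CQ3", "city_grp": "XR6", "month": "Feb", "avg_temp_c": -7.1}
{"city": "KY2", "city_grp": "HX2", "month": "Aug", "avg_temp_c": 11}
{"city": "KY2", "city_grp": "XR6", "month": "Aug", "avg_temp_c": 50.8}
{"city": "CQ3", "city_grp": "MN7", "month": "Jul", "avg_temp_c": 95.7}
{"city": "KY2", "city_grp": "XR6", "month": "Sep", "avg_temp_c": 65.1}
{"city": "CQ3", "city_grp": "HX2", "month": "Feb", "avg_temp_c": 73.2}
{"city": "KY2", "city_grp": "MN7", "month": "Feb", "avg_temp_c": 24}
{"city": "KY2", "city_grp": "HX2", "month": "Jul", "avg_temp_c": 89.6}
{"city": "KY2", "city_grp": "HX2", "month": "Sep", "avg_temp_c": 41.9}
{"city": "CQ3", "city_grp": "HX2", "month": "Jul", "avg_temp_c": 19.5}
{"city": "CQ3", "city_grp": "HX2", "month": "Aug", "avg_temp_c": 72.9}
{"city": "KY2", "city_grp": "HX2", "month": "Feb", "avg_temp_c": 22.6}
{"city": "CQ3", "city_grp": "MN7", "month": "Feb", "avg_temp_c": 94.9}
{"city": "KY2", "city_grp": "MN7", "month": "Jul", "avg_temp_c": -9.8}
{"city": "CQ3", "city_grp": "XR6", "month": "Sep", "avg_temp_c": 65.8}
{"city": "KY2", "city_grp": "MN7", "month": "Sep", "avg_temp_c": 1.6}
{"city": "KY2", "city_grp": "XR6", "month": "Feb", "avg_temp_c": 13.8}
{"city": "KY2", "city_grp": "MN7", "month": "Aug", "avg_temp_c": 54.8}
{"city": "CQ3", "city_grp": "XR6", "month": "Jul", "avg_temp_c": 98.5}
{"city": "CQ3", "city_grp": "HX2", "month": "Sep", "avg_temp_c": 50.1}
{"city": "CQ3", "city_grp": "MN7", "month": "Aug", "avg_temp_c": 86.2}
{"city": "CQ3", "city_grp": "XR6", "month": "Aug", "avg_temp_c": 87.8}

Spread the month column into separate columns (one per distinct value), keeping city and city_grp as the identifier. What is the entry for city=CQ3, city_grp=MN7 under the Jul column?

Wide layout: rows indexed by city and city_grp, columns are the 4 distinct month values (Jul, Sep, Feb, Aug).
Cell (city=CQ3, city_grp=MN7, month=Jul) draws from the long row where city=CQ3, city_grp=MN7 and month=Jul, which has avg_temp_c=95.7.

95.7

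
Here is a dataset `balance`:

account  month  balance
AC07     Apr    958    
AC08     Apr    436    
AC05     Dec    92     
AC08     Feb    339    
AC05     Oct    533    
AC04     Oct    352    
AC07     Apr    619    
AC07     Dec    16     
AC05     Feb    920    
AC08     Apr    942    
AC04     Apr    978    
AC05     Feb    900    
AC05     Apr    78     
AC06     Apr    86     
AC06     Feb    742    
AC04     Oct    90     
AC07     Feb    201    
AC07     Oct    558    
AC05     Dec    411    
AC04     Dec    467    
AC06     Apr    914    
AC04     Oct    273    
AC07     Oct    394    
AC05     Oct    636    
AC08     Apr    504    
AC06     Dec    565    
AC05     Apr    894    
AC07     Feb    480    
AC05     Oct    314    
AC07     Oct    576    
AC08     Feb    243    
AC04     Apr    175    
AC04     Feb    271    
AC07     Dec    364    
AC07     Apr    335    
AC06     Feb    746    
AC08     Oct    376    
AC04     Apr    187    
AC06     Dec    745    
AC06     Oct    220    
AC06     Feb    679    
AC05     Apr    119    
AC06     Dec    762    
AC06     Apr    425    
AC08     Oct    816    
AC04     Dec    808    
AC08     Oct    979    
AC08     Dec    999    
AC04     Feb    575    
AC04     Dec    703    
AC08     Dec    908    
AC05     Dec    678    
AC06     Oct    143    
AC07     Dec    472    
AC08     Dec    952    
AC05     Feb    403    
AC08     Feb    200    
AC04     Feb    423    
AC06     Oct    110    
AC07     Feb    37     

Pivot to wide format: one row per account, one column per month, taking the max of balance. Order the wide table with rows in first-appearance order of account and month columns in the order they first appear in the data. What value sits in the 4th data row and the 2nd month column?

With rows in first-appearance order of account, row 4 is account=AC04. month columns in first-appearance order: Apr, Dec, Feb, Oct; column 2 is Dec.
Long rows with account=AC04, month=Dec: max(467, 808, 703) = 808.

808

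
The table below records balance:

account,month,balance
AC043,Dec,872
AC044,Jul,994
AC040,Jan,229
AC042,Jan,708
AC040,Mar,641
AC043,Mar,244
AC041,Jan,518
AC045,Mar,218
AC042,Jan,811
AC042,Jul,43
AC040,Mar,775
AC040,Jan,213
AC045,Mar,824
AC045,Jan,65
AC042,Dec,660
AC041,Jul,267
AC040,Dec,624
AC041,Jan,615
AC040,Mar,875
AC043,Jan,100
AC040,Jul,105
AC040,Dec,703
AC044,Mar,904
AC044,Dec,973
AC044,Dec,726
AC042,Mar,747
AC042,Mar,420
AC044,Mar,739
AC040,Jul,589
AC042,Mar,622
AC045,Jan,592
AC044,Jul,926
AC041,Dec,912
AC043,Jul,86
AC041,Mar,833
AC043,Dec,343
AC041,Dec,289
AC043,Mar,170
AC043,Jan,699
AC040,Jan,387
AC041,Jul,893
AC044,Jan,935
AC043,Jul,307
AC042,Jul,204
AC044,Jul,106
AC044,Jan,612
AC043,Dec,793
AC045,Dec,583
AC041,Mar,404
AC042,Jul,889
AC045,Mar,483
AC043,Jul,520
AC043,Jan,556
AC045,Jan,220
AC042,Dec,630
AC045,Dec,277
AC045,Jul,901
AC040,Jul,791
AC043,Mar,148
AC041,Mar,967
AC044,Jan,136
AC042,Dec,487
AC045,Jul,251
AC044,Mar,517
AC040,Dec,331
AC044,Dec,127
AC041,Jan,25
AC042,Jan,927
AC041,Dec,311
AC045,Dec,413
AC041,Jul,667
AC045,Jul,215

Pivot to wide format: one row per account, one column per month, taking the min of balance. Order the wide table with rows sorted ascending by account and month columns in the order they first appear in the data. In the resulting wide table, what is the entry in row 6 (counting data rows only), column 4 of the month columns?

218

With rows sorted ascending by account, row 6 is account=AC045. month columns in first-appearance order: Dec, Jul, Jan, Mar; column 4 is Mar.
Long rows with account=AC045, month=Mar: min(218, 824, 483) = 218.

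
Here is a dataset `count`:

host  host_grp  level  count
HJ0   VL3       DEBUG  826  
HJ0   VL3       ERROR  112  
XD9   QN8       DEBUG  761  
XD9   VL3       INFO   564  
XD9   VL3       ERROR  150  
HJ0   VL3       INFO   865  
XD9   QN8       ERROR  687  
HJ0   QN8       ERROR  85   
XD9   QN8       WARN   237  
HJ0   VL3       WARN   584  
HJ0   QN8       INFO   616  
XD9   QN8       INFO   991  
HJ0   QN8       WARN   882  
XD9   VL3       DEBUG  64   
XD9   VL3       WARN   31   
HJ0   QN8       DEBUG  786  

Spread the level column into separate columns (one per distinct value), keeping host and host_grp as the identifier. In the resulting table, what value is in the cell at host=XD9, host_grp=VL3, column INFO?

564

Wide layout: rows indexed by host and host_grp, columns are the 4 distinct level values (DEBUG, ERROR, INFO, WARN).
Cell (host=XD9, host_grp=VL3, level=INFO) draws from the long row where host=XD9, host_grp=VL3 and level=INFO, which has count=564.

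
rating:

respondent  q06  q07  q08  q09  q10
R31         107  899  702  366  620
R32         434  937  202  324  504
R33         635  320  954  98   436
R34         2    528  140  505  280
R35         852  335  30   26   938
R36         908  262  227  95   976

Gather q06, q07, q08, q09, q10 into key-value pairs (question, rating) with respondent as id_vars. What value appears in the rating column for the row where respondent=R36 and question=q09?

95

Unpivoting turns each (respondent, wide-column) pair into one long row.
The wide cell at row R36, column q09 holds 95, so the long row (R36, q09) has rating=95.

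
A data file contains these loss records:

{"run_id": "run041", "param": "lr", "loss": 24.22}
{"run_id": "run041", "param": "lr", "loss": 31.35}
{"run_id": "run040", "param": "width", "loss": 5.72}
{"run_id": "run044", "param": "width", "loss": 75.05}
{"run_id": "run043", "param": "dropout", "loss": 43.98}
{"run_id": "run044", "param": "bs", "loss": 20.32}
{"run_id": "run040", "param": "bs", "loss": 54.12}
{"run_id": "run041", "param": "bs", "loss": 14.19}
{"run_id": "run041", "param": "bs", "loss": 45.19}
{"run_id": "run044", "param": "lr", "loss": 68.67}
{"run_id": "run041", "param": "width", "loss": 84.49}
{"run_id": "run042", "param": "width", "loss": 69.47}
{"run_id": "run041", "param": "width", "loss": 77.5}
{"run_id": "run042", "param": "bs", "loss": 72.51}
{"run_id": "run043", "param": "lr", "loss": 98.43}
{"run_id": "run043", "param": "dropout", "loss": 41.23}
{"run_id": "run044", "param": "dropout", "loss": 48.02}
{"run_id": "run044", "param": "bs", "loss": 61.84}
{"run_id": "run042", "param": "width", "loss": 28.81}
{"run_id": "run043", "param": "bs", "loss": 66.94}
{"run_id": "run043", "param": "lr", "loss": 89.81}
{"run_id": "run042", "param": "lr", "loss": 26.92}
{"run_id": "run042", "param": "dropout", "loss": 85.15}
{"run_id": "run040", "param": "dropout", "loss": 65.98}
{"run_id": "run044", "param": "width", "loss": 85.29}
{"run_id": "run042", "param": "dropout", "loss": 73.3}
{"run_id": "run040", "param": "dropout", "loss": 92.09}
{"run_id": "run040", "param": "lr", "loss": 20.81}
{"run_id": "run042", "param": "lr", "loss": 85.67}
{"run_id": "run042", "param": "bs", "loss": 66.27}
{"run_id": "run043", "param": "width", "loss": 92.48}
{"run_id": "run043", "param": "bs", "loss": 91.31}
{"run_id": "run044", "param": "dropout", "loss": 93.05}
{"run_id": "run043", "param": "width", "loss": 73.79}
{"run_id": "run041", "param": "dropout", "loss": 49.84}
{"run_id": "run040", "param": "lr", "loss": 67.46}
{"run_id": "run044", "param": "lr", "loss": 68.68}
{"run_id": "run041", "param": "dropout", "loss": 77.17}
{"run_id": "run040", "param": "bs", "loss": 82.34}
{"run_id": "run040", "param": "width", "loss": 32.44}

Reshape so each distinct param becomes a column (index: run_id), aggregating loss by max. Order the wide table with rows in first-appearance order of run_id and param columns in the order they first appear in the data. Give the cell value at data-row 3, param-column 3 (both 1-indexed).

With rows in first-appearance order of run_id, row 3 is run_id=run044. param columns in first-appearance order: lr, width, dropout, bs; column 3 is dropout.
Long rows with run_id=run044, param=dropout: max(48.02, 93.05) = 93.05.

93.05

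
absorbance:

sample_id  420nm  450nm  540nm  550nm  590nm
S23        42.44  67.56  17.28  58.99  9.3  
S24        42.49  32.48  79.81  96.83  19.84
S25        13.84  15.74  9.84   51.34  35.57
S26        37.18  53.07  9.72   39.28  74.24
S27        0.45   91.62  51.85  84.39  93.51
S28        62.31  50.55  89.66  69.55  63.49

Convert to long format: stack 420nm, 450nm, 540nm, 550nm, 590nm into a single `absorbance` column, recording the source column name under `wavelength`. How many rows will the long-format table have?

30

6 sample_id values × 5 melted columns = 30 rows.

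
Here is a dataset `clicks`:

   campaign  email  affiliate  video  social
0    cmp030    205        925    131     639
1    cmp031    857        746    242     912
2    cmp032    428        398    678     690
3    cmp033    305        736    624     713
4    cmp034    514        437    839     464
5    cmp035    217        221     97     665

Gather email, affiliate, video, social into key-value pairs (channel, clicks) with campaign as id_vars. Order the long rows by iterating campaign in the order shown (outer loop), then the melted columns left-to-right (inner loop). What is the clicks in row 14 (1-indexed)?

24 rows total (6 × 4). Row 14: index ⌊(14-1)/4⌋ = 3 into campaign → cmp033; (14-1) mod 4 = 1 into the melted columns → affiliate.
So row 14 is (cmp033, affiliate, 736); clicks = 736.

736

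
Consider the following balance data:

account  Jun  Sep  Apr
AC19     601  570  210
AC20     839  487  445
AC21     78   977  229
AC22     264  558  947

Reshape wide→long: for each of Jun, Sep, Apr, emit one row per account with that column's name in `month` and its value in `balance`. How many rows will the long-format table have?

4 account values × 3 melted columns = 12 rows.

12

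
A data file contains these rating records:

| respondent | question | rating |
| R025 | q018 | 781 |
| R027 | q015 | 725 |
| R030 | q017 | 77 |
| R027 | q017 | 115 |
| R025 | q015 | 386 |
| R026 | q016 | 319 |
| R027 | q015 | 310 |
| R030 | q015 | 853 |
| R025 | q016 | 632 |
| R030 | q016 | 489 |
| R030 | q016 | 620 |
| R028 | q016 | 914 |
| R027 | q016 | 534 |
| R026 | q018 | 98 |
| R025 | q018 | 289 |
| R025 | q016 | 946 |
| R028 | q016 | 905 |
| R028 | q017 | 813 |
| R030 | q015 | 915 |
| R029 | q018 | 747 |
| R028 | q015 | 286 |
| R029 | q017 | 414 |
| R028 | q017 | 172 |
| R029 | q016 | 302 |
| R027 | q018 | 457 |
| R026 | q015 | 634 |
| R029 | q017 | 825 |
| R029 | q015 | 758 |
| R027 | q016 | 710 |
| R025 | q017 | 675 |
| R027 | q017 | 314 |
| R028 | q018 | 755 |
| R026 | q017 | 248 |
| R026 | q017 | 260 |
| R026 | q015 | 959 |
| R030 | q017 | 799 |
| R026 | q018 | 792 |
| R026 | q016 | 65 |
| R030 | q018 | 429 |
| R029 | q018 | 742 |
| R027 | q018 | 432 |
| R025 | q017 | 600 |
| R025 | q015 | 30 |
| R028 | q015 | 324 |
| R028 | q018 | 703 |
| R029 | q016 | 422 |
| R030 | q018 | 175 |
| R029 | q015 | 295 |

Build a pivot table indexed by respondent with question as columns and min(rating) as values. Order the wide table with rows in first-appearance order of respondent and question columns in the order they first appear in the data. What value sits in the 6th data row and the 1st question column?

With rows in first-appearance order of respondent, row 6 is respondent=R029. question columns in first-appearance order: q018, q015, q017, q016; column 1 is q018.
Long rows with respondent=R029, question=q018: min(747, 742) = 742.

742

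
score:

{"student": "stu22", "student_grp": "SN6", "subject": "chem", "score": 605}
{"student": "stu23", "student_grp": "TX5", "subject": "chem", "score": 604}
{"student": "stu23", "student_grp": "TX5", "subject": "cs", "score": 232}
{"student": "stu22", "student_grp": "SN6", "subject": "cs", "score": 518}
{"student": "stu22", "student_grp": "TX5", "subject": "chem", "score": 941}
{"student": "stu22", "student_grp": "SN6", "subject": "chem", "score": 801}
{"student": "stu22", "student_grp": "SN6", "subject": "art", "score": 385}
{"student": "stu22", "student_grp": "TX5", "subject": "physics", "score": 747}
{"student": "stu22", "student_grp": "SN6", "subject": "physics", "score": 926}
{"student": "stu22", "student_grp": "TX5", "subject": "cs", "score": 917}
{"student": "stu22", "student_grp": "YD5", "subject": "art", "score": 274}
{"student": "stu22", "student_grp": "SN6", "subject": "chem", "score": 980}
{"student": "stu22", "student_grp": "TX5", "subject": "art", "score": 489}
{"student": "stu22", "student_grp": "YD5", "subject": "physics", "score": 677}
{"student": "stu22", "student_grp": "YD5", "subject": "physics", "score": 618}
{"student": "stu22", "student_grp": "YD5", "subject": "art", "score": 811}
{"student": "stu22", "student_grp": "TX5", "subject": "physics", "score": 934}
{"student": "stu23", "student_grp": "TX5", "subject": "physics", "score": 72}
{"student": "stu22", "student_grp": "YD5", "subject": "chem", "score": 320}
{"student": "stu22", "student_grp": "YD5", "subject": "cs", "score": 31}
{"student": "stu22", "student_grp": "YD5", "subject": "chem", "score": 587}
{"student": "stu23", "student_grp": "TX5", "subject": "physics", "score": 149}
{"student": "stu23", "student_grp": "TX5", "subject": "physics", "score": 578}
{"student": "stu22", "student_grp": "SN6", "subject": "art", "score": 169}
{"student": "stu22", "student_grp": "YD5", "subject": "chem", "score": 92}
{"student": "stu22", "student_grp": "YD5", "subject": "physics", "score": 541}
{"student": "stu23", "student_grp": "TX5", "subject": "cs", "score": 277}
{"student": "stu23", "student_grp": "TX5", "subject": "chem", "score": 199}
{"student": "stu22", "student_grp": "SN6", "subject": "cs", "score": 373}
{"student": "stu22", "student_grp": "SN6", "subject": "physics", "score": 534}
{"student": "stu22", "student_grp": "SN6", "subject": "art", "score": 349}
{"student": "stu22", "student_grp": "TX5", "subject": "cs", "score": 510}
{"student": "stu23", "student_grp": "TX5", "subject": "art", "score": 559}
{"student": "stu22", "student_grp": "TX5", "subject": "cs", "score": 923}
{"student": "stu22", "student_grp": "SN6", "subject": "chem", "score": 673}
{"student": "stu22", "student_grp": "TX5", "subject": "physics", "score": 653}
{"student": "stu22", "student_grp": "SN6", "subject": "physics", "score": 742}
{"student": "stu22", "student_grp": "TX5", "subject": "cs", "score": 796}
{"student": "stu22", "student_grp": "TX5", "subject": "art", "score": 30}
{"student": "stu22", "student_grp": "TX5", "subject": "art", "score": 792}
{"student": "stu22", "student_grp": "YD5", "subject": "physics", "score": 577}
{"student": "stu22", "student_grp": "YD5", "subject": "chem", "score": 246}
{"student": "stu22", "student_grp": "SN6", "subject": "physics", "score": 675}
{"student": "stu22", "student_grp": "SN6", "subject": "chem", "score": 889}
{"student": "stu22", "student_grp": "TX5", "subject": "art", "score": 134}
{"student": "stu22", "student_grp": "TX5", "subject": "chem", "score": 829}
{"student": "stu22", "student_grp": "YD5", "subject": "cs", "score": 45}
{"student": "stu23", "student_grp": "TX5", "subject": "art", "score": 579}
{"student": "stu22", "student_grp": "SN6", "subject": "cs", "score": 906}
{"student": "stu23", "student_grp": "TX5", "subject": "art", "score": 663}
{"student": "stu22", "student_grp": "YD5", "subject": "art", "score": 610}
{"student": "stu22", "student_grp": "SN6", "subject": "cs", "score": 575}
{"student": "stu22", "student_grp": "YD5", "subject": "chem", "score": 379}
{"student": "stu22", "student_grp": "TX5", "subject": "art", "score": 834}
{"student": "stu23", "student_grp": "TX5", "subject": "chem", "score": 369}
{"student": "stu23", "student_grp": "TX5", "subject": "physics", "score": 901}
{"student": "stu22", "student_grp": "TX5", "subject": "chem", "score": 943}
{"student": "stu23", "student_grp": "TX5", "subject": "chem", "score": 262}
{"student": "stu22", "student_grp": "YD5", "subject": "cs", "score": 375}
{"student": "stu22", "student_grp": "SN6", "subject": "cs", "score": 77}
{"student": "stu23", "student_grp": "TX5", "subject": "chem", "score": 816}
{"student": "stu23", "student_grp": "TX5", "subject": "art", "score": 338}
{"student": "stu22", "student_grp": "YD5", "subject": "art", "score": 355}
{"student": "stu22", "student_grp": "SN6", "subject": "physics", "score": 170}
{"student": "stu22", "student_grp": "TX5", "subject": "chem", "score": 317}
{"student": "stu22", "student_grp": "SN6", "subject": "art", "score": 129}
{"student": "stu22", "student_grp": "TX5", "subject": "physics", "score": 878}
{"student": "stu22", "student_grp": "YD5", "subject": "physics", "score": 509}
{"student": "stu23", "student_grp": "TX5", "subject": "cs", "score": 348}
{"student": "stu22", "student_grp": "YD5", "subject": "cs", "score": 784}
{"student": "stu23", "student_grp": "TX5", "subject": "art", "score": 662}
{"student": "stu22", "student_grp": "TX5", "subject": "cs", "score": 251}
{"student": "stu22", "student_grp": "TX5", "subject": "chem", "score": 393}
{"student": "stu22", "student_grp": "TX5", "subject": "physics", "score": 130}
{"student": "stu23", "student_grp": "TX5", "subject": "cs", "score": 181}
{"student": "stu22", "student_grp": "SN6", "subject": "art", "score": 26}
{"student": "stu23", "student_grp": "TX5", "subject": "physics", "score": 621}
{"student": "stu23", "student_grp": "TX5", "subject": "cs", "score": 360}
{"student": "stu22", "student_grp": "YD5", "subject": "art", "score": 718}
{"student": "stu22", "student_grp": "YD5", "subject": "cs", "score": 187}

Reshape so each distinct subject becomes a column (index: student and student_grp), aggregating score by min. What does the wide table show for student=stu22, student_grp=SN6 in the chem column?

Rows with student=stu22, student_grp=SN6 and subject=chem: score values are 605, 801, 980, 673, 889.
min(605, 801, 980, 673, 889) = 605.

605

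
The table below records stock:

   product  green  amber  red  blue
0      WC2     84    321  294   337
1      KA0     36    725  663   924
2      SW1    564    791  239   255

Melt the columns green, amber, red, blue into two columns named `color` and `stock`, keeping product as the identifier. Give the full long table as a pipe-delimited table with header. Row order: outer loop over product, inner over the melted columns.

| product | color | stock |
| WC2 | green | 84 |
| WC2 | amber | 321 |
| WC2 | red | 294 |
| WC2 | blue | 337 |
| KA0 | green | 36 |
| KA0 | amber | 725 |
| KA0 | red | 663 |
| KA0 | blue | 924 |
| SW1 | green | 564 |
| SW1 | amber | 791 |
| SW1 | red | 239 |
| SW1 | blue | 255 |

Each (product, column) pair becomes one row: 3 × 4 = 12 rows.
For example, (WC2, green) → stock=84.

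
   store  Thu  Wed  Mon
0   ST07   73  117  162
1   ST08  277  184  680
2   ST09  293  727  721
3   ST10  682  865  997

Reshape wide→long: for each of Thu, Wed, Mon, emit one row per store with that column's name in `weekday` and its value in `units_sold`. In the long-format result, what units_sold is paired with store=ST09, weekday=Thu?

Unpivoting turns each (store, wide-column) pair into one long row.
The wide cell at row ST09, column Thu holds 293, so the long row (ST09, Thu) has units_sold=293.

293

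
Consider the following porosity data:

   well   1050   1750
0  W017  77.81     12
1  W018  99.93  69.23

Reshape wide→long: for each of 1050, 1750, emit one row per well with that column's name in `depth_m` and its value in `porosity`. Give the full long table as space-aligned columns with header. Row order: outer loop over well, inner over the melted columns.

Each (well, column) pair becomes one row: 2 × 2 = 4 rows.
For example, (W017, 1050) → porosity=77.81.

well  depth_m  porosity
W017  1050     77.81   
W017  1750     12      
W018  1050     99.93   
W018  1750     69.23   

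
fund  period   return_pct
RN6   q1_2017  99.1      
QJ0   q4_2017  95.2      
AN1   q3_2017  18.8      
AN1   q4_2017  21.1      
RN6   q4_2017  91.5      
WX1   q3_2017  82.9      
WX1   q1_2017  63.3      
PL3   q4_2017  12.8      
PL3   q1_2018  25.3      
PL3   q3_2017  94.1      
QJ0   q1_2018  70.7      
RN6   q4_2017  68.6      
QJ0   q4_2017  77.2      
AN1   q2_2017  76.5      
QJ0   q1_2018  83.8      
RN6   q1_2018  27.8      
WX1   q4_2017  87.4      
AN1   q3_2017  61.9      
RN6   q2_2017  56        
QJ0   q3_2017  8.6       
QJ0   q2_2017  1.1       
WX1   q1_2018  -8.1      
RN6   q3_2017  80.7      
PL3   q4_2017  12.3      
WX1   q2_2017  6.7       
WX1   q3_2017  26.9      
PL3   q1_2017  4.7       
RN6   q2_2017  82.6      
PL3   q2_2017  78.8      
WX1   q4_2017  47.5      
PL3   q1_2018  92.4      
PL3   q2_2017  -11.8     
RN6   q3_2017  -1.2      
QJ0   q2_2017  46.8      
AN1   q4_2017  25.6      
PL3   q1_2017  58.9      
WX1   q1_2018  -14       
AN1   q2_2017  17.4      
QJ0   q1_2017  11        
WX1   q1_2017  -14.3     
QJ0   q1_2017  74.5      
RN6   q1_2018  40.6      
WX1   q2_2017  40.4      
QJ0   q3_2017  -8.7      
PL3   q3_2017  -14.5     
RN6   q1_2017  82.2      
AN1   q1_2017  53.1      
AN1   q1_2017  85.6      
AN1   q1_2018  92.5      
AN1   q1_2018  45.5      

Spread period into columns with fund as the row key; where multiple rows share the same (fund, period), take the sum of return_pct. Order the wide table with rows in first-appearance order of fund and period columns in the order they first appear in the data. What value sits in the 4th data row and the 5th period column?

47.1

With rows in first-appearance order of fund, row 4 is fund=WX1. period columns in first-appearance order: q1_2017, q4_2017, q3_2017, q1_2018, q2_2017; column 5 is q2_2017.
Long rows with fund=WX1, period=q2_2017: 6.7 + 40.4 = 47.1.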